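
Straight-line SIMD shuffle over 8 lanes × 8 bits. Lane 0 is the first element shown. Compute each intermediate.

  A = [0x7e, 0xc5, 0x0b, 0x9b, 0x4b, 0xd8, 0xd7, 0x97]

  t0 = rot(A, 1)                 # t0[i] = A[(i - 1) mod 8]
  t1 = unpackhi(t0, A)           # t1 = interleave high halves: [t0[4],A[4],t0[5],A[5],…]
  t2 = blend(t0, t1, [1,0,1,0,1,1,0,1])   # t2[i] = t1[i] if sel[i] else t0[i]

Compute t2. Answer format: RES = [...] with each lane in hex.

→ t0 |97|7e|c5|0b|9b|4b|d8|d7|
→ t1 |9b|4b|4b|d8|d8|d7|d7|97|
→ t2 |9b|7e|4b|0b|d8|d7|d8|97|

RES = [0x9b, 0x7e, 0x4b, 0x0b, 0xd8, 0xd7, 0xd8, 0x97]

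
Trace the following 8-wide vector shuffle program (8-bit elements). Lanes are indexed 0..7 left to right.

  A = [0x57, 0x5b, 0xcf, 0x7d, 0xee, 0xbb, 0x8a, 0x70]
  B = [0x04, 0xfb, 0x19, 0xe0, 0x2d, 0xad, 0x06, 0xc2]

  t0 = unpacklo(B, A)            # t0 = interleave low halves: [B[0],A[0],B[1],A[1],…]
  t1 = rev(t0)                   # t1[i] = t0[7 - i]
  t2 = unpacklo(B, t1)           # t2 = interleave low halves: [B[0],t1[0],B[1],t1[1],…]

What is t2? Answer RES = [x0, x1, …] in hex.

  t0: 04 57 fb 5b 19 cf e0 7d
  t1: 7d e0 cf 19 5b fb 57 04
  t2: 04 7d fb e0 19 cf e0 19

RES = [0x04, 0x7d, 0xfb, 0xe0, 0x19, 0xcf, 0xe0, 0x19]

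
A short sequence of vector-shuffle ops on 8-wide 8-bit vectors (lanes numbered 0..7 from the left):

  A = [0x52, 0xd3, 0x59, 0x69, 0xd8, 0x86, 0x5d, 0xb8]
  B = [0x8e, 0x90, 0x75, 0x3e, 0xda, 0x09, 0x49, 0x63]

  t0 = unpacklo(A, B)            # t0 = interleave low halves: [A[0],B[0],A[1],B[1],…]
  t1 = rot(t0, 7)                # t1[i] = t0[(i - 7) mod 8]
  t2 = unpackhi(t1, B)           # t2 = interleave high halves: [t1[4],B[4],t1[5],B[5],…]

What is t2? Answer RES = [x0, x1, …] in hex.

RES = [ 0x75  0xda  0x69  0x09  0x3e  0x49  0x52  0x63 ]

  t0: 52 8e d3 90 59 75 69 3e
  t1: 8e d3 90 59 75 69 3e 52
  t2: 75 da 69 09 3e 49 52 63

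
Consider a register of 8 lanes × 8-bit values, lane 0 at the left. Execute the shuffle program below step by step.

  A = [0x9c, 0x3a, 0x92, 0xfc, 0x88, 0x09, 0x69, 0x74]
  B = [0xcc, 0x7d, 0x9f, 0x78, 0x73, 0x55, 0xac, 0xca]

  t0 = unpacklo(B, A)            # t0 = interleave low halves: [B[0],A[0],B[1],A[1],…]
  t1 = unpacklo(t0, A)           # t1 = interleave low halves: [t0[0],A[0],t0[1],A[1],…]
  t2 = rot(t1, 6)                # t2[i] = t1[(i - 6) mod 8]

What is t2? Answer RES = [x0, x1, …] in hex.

RES = [ 0x9c  0x3a  0x7d  0x92  0x3a  0xfc  0xcc  0x9c ]

t0 = [0xcc, 0x9c, 0x7d, 0x3a, 0x9f, 0x92, 0x78, 0xfc]
t1 = [0xcc, 0x9c, 0x9c, 0x3a, 0x7d, 0x92, 0x3a, 0xfc]
t2 = [0x9c, 0x3a, 0x7d, 0x92, 0x3a, 0xfc, 0xcc, 0x9c]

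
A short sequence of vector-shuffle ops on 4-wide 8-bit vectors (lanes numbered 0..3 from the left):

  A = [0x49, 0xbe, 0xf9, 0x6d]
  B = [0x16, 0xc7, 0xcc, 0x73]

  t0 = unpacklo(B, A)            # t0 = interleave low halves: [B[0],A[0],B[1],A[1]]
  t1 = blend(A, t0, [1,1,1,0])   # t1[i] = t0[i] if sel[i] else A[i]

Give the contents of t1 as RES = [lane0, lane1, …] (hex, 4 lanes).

RES = [0x16, 0x49, 0xc7, 0x6d]

→ t0 |16|49|c7|be|
→ t1 |16|49|c7|6d|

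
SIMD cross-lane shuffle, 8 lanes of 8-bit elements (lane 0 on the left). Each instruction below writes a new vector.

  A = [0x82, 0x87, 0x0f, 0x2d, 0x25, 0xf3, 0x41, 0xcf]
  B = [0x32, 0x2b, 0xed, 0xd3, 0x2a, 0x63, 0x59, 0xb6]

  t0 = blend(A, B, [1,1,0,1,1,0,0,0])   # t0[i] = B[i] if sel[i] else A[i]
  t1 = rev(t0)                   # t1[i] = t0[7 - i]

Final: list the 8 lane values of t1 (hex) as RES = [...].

RES = [ 0xcf  0x41  0xf3  0x2a  0xd3  0x0f  0x2b  0x32 ]

→ t0 |32|2b|0f|d3|2a|f3|41|cf|
→ t1 |cf|41|f3|2a|d3|0f|2b|32|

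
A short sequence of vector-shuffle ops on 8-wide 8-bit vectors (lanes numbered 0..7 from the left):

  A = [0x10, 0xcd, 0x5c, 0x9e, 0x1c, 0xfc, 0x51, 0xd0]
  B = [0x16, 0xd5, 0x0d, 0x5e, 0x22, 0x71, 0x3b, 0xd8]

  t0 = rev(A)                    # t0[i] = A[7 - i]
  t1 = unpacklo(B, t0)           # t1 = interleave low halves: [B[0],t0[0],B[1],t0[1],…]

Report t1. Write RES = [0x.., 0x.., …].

t0 = [0xd0, 0x51, 0xfc, 0x1c, 0x9e, 0x5c, 0xcd, 0x10]
t1 = [0x16, 0xd0, 0xd5, 0x51, 0x0d, 0xfc, 0x5e, 0x1c]

RES = [ 0x16  0xd0  0xd5  0x51  0x0d  0xfc  0x5e  0x1c ]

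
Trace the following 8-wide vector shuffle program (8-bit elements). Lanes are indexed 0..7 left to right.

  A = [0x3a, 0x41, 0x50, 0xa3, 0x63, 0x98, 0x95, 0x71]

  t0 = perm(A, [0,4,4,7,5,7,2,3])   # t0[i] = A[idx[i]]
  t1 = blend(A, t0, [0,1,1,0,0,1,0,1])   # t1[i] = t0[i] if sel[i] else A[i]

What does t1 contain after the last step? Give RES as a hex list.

→ t0 |3a|63|63|71|98|71|50|a3|
→ t1 |3a|63|63|a3|63|71|95|a3|

RES = [0x3a, 0x63, 0x63, 0xa3, 0x63, 0x71, 0x95, 0xa3]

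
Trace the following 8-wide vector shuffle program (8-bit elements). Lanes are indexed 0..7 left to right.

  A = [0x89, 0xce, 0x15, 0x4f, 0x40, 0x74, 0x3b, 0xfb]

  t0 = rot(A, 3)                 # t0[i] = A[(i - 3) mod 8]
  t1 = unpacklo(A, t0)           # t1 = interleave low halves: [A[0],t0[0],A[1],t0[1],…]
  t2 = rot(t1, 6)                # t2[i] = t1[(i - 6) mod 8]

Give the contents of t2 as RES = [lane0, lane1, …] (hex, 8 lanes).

RES = [ 0xce  0x3b  0x15  0xfb  0x4f  0x89  0x89  0x74 ]

→ t0 |74|3b|fb|89|ce|15|4f|40|
→ t1 |89|74|ce|3b|15|fb|4f|89|
→ t2 |ce|3b|15|fb|4f|89|89|74|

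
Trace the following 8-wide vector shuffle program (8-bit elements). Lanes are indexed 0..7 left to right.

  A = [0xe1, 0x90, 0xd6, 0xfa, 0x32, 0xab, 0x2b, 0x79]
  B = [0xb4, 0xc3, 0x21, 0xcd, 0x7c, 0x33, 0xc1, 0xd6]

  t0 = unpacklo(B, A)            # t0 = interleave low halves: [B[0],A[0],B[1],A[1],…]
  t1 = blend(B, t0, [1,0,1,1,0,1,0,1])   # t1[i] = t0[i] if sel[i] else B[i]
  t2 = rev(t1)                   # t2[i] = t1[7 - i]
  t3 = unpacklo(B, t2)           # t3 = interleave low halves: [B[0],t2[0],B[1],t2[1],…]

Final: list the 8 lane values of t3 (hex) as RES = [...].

  t0: b4 e1 c3 90 21 d6 cd fa
  t1: b4 c3 c3 90 7c d6 c1 fa
  t2: fa c1 d6 7c 90 c3 c3 b4
  t3: b4 fa c3 c1 21 d6 cd 7c

RES = [ 0xb4  0xfa  0xc3  0xc1  0x21  0xd6  0xcd  0x7c ]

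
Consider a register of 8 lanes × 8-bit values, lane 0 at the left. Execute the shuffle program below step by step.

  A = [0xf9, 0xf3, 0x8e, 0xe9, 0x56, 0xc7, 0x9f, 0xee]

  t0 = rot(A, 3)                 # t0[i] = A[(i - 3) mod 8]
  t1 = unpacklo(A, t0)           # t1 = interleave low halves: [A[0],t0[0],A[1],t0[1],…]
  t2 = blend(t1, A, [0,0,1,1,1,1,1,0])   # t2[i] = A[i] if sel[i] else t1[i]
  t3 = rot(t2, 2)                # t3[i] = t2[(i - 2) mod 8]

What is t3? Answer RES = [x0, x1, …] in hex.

RES = [0x9f, 0xf9, 0xf9, 0xc7, 0x8e, 0xe9, 0x56, 0xc7]

→ t0 |c7|9f|ee|f9|f3|8e|e9|56|
→ t1 |f9|c7|f3|9f|8e|ee|e9|f9|
→ t2 |f9|c7|8e|e9|56|c7|9f|f9|
→ t3 |9f|f9|f9|c7|8e|e9|56|c7|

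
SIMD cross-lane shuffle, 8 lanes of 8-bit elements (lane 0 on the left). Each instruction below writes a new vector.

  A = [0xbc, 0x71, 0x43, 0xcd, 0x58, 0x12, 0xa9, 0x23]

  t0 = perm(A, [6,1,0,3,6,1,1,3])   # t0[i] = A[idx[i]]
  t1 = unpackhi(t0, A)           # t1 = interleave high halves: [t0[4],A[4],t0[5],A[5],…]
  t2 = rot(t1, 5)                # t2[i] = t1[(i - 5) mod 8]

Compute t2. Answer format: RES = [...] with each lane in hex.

RES = [0x12, 0x71, 0xa9, 0xcd, 0x23, 0xa9, 0x58, 0x71]

  t0: a9 71 bc cd a9 71 71 cd
  t1: a9 58 71 12 71 a9 cd 23
  t2: 12 71 a9 cd 23 a9 58 71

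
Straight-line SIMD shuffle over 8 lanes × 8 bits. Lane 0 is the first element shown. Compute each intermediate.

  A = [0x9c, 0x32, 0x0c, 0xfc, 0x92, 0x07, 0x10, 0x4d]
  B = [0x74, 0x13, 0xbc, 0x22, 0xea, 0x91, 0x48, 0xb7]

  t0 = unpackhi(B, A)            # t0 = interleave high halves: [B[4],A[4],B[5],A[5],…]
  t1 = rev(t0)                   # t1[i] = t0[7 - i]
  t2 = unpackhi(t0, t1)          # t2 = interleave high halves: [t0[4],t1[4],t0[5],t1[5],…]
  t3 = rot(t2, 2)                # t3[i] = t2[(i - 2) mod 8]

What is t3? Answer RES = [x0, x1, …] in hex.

RES = [ 0x4d  0xea  0x48  0x07  0x10  0x91  0xb7  0x92 ]

t0 = [0xea, 0x92, 0x91, 0x07, 0x48, 0x10, 0xb7, 0x4d]
t1 = [0x4d, 0xb7, 0x10, 0x48, 0x07, 0x91, 0x92, 0xea]
t2 = [0x48, 0x07, 0x10, 0x91, 0xb7, 0x92, 0x4d, 0xea]
t3 = [0x4d, 0xea, 0x48, 0x07, 0x10, 0x91, 0xb7, 0x92]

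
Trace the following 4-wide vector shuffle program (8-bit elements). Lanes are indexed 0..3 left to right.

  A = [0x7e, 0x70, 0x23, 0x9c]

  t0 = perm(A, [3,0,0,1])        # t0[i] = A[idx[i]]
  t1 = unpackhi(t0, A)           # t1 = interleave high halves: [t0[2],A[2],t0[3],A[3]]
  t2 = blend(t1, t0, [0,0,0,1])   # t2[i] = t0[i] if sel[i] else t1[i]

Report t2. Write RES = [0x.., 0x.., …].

t0 = [0x9c, 0x7e, 0x7e, 0x70]
t1 = [0x7e, 0x23, 0x70, 0x9c]
t2 = [0x7e, 0x23, 0x70, 0x70]

RES = [0x7e, 0x23, 0x70, 0x70]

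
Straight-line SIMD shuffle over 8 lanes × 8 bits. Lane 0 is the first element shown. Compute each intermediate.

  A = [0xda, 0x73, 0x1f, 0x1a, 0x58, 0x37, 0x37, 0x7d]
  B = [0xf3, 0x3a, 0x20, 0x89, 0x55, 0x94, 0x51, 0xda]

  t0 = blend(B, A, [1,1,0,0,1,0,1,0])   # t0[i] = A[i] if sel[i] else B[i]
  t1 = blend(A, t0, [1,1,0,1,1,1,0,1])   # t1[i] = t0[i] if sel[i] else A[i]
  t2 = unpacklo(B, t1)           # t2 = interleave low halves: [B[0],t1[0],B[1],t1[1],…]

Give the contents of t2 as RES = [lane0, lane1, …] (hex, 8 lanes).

→ t0 |da|73|20|89|58|94|37|da|
→ t1 |da|73|1f|89|58|94|37|da|
→ t2 |f3|da|3a|73|20|1f|89|89|

RES = [ 0xf3  0xda  0x3a  0x73  0x20  0x1f  0x89  0x89 ]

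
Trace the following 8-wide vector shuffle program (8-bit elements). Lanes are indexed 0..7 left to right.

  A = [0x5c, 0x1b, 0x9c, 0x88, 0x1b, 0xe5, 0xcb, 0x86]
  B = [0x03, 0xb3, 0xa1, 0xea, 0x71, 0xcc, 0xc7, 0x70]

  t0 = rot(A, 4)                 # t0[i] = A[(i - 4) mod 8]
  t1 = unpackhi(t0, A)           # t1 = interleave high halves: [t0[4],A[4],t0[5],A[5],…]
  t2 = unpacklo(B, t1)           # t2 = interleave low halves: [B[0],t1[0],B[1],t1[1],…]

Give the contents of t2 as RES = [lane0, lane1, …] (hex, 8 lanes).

RES = [ 0x03  0x5c  0xb3  0x1b  0xa1  0x1b  0xea  0xe5 ]

→ t0 |1b|e5|cb|86|5c|1b|9c|88|
→ t1 |5c|1b|1b|e5|9c|cb|88|86|
→ t2 |03|5c|b3|1b|a1|1b|ea|e5|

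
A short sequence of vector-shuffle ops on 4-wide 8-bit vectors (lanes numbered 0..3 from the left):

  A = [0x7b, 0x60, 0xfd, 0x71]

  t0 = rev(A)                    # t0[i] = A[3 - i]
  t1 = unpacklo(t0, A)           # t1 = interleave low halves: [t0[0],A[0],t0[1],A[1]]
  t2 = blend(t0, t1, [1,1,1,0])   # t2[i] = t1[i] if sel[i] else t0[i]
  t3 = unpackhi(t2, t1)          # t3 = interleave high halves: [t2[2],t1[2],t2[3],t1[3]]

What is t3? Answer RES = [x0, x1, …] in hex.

t0 = [0x71, 0xfd, 0x60, 0x7b]
t1 = [0x71, 0x7b, 0xfd, 0x60]
t2 = [0x71, 0x7b, 0xfd, 0x7b]
t3 = [0xfd, 0xfd, 0x7b, 0x60]

RES = [0xfd, 0xfd, 0x7b, 0x60]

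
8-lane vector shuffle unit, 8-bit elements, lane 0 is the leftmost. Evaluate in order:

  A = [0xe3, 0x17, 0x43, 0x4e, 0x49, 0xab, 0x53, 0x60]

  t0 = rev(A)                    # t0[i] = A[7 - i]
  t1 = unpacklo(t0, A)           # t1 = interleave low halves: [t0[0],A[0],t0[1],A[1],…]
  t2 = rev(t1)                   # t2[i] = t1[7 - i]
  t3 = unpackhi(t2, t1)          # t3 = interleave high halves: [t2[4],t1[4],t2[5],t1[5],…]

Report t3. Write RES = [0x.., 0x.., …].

t0 = [0x60, 0x53, 0xab, 0x49, 0x4e, 0x43, 0x17, 0xe3]
t1 = [0x60, 0xe3, 0x53, 0x17, 0xab, 0x43, 0x49, 0x4e]
t2 = [0x4e, 0x49, 0x43, 0xab, 0x17, 0x53, 0xe3, 0x60]
t3 = [0x17, 0xab, 0x53, 0x43, 0xe3, 0x49, 0x60, 0x4e]

RES = [0x17, 0xab, 0x53, 0x43, 0xe3, 0x49, 0x60, 0x4e]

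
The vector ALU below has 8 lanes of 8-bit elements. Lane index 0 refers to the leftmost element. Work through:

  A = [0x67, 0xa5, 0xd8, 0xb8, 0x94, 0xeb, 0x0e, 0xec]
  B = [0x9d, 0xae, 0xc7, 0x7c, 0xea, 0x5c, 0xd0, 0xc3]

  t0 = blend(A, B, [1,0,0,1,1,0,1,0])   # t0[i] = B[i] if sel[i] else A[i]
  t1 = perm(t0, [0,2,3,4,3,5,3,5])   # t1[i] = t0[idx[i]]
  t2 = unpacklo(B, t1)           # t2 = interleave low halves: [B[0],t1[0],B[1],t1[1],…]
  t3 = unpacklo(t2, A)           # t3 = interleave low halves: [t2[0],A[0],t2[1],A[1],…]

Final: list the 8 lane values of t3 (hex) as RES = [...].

RES = [0x9d, 0x67, 0x9d, 0xa5, 0xae, 0xd8, 0xd8, 0xb8]

  t0: 9d a5 d8 7c ea eb d0 ec
  t1: 9d d8 7c ea 7c eb 7c eb
  t2: 9d 9d ae d8 c7 7c 7c ea
  t3: 9d 67 9d a5 ae d8 d8 b8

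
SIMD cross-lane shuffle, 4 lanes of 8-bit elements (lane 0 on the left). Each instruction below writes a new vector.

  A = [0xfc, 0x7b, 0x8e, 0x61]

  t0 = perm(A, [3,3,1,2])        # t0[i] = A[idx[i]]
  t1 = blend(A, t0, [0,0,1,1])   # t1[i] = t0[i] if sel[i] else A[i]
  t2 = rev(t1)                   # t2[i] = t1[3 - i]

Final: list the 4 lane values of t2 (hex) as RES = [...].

RES = [0x8e, 0x7b, 0x7b, 0xfc]

  t0: 61 61 7b 8e
  t1: fc 7b 7b 8e
  t2: 8e 7b 7b fc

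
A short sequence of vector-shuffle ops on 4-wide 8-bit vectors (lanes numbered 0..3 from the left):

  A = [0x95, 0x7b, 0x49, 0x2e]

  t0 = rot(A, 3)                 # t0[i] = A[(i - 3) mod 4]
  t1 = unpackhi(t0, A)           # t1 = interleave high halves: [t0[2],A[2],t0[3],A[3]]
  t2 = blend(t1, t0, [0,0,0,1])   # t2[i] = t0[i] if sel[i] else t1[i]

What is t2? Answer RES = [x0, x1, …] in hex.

RES = [0x2e, 0x49, 0x95, 0x95]

t0 = [0x7b, 0x49, 0x2e, 0x95]
t1 = [0x2e, 0x49, 0x95, 0x2e]
t2 = [0x2e, 0x49, 0x95, 0x95]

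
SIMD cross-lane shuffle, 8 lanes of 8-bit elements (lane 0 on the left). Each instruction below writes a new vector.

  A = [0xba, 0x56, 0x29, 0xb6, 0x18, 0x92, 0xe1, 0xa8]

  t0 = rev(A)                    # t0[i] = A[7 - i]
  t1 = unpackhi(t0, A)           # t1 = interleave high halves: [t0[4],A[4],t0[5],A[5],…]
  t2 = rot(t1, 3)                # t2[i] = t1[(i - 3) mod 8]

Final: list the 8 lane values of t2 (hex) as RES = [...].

RES = [0xe1, 0xba, 0xa8, 0xb6, 0x18, 0x29, 0x92, 0x56]

t0 = [0xa8, 0xe1, 0x92, 0x18, 0xb6, 0x29, 0x56, 0xba]
t1 = [0xb6, 0x18, 0x29, 0x92, 0x56, 0xe1, 0xba, 0xa8]
t2 = [0xe1, 0xba, 0xa8, 0xb6, 0x18, 0x29, 0x92, 0x56]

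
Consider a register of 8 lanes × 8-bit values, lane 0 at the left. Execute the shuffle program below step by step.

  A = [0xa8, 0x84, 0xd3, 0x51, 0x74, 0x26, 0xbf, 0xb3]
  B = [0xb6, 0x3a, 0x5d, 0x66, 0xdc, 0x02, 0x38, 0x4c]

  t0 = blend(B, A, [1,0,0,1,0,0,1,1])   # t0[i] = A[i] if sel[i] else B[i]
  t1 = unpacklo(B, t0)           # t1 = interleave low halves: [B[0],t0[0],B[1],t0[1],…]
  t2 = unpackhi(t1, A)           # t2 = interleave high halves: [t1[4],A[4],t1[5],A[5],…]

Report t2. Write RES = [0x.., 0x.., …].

  t0: a8 3a 5d 51 dc 02 bf b3
  t1: b6 a8 3a 3a 5d 5d 66 51
  t2: 5d 74 5d 26 66 bf 51 b3

RES = [0x5d, 0x74, 0x5d, 0x26, 0x66, 0xbf, 0x51, 0xb3]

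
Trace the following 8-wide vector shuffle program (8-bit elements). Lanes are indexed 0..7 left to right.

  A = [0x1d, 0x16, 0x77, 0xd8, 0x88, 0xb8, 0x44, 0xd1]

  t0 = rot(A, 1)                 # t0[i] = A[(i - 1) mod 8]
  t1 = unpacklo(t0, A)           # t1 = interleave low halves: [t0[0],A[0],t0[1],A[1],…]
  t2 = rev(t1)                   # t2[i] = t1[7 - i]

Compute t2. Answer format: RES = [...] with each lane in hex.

t0 = [0xd1, 0x1d, 0x16, 0x77, 0xd8, 0x88, 0xb8, 0x44]
t1 = [0xd1, 0x1d, 0x1d, 0x16, 0x16, 0x77, 0x77, 0xd8]
t2 = [0xd8, 0x77, 0x77, 0x16, 0x16, 0x1d, 0x1d, 0xd1]

RES = [ 0xd8  0x77  0x77  0x16  0x16  0x1d  0x1d  0xd1 ]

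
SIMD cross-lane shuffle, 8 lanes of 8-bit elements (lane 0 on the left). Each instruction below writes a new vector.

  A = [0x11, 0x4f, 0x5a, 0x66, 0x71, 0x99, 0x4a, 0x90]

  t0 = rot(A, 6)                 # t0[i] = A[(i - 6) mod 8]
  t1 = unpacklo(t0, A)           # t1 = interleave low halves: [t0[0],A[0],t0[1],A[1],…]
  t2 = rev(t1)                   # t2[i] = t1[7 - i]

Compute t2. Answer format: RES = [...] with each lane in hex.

t0 = [0x5a, 0x66, 0x71, 0x99, 0x4a, 0x90, 0x11, 0x4f]
t1 = [0x5a, 0x11, 0x66, 0x4f, 0x71, 0x5a, 0x99, 0x66]
t2 = [0x66, 0x99, 0x5a, 0x71, 0x4f, 0x66, 0x11, 0x5a]

RES = [ 0x66  0x99  0x5a  0x71  0x4f  0x66  0x11  0x5a ]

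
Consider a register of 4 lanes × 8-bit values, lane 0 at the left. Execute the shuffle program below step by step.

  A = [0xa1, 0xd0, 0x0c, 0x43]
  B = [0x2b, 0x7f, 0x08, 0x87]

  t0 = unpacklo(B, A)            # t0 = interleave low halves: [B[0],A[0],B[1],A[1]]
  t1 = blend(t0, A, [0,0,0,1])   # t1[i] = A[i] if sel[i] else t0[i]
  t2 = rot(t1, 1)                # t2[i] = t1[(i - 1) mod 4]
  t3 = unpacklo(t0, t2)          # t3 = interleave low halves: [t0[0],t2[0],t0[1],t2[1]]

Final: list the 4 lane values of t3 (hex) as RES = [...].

→ t0 |2b|a1|7f|d0|
→ t1 |2b|a1|7f|43|
→ t2 |43|2b|a1|7f|
→ t3 |2b|43|a1|2b|

RES = [ 0x2b  0x43  0xa1  0x2b ]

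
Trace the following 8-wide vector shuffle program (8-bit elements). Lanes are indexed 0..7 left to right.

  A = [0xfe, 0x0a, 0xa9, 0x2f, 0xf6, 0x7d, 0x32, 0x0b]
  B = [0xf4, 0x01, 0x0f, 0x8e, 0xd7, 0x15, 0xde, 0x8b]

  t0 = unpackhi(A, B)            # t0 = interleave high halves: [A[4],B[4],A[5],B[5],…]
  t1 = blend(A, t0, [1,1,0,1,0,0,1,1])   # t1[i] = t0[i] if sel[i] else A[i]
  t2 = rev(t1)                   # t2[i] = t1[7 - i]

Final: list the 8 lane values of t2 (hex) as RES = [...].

RES = [0x8b, 0x0b, 0x7d, 0xf6, 0x15, 0xa9, 0xd7, 0xf6]

t0 = [0xf6, 0xd7, 0x7d, 0x15, 0x32, 0xde, 0x0b, 0x8b]
t1 = [0xf6, 0xd7, 0xa9, 0x15, 0xf6, 0x7d, 0x0b, 0x8b]
t2 = [0x8b, 0x0b, 0x7d, 0xf6, 0x15, 0xa9, 0xd7, 0xf6]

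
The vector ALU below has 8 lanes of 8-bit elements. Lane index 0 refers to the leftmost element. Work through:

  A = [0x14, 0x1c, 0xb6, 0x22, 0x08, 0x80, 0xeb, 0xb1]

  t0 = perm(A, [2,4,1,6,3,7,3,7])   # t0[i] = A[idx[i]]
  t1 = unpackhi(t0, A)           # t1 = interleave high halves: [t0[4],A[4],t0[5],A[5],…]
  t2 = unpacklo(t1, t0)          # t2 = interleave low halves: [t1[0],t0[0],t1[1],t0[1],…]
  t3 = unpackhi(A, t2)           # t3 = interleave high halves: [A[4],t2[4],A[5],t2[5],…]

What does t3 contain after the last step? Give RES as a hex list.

RES = [ 0x08  0xb1  0x80  0x1c  0xeb  0x80  0xb1  0xeb ]

→ t0 |b6|08|1c|eb|22|b1|22|b1|
→ t1 |22|08|b1|80|22|eb|b1|b1|
→ t2 |22|b6|08|08|b1|1c|80|eb|
→ t3 |08|b1|80|1c|eb|80|b1|eb|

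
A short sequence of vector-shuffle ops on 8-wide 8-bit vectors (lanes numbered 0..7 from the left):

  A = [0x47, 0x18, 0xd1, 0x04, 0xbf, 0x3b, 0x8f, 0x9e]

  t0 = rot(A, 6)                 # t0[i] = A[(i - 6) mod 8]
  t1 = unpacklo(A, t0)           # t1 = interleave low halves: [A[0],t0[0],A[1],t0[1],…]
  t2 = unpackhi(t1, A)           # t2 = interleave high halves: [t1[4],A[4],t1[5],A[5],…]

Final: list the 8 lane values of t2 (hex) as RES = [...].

→ t0 |d1|04|bf|3b|8f|9e|47|18|
→ t1 |47|d1|18|04|d1|bf|04|3b|
→ t2 |d1|bf|bf|3b|04|8f|3b|9e|

RES = [ 0xd1  0xbf  0xbf  0x3b  0x04  0x8f  0x3b  0x9e ]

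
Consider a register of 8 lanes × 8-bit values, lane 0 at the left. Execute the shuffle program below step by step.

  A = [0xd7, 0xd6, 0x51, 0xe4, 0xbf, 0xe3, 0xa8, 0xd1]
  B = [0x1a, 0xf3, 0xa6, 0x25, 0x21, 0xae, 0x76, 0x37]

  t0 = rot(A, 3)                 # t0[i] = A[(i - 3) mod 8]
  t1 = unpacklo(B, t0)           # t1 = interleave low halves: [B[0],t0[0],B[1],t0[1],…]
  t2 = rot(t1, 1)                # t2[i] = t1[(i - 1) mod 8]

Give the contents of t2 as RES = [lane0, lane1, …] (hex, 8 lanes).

t0 = [0xe3, 0xa8, 0xd1, 0xd7, 0xd6, 0x51, 0xe4, 0xbf]
t1 = [0x1a, 0xe3, 0xf3, 0xa8, 0xa6, 0xd1, 0x25, 0xd7]
t2 = [0xd7, 0x1a, 0xe3, 0xf3, 0xa8, 0xa6, 0xd1, 0x25]

RES = [ 0xd7  0x1a  0xe3  0xf3  0xa8  0xa6  0xd1  0x25 ]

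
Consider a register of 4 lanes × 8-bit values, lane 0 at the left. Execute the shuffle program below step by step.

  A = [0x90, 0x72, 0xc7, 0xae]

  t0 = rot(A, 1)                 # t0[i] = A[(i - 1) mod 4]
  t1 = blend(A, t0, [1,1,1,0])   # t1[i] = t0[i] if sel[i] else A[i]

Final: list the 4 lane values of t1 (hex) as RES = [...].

t0 = [0xae, 0x90, 0x72, 0xc7]
t1 = [0xae, 0x90, 0x72, 0xae]

RES = [ 0xae  0x90  0x72  0xae ]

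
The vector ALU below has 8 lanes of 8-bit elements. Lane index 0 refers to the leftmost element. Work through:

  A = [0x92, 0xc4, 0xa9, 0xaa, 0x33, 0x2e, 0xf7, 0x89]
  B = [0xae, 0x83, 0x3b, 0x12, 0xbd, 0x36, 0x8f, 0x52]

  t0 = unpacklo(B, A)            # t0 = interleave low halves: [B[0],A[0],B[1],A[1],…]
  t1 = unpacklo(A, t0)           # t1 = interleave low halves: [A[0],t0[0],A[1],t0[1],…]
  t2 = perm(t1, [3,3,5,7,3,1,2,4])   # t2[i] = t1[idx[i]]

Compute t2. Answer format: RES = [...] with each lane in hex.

t0 = [0xae, 0x92, 0x83, 0xc4, 0x3b, 0xa9, 0x12, 0xaa]
t1 = [0x92, 0xae, 0xc4, 0x92, 0xa9, 0x83, 0xaa, 0xc4]
t2 = [0x92, 0x92, 0x83, 0xc4, 0x92, 0xae, 0xc4, 0xa9]

RES = [ 0x92  0x92  0x83  0xc4  0x92  0xae  0xc4  0xa9 ]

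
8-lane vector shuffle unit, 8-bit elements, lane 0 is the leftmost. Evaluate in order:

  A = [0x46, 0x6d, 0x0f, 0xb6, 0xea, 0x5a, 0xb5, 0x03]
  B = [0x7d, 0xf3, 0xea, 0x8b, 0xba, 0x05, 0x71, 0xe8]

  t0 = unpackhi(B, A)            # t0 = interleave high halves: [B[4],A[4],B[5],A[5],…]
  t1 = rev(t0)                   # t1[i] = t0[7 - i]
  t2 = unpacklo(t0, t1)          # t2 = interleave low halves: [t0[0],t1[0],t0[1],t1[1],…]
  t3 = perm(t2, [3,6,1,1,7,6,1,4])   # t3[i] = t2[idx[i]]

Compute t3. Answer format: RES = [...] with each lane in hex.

RES = [ 0xe8  0x5a  0x03  0x03  0x71  0x5a  0x03  0x05 ]

→ t0 |ba|ea|05|5a|71|b5|e8|03|
→ t1 |03|e8|b5|71|5a|05|ea|ba|
→ t2 |ba|03|ea|e8|05|b5|5a|71|
→ t3 |e8|5a|03|03|71|5a|03|05|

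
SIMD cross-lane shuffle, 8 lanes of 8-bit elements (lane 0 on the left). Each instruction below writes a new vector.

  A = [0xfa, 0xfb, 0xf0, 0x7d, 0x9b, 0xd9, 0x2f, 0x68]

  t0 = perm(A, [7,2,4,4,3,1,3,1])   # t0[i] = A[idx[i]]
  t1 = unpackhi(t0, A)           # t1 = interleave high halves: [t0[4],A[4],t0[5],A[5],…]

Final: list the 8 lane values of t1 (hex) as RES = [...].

t0 = [0x68, 0xf0, 0x9b, 0x9b, 0x7d, 0xfb, 0x7d, 0xfb]
t1 = [0x7d, 0x9b, 0xfb, 0xd9, 0x7d, 0x2f, 0xfb, 0x68]

RES = [0x7d, 0x9b, 0xfb, 0xd9, 0x7d, 0x2f, 0xfb, 0x68]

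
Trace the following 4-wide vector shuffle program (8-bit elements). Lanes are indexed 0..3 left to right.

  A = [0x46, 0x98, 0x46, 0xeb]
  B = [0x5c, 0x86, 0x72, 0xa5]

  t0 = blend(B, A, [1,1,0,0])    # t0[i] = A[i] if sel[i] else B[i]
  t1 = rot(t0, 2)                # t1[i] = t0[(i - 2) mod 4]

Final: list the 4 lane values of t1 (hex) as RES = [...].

RES = [ 0x72  0xa5  0x46  0x98 ]

  t0: 46 98 72 a5
  t1: 72 a5 46 98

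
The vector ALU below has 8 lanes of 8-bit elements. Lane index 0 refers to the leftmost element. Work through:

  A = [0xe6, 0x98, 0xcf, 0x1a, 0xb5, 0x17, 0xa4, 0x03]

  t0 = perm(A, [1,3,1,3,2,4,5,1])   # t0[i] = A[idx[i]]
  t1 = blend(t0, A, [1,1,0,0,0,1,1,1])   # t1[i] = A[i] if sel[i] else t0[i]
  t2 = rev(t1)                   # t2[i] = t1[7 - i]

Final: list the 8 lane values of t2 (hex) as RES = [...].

RES = [ 0x03  0xa4  0x17  0xcf  0x1a  0x98  0x98  0xe6 ]

t0 = [0x98, 0x1a, 0x98, 0x1a, 0xcf, 0xb5, 0x17, 0x98]
t1 = [0xe6, 0x98, 0x98, 0x1a, 0xcf, 0x17, 0xa4, 0x03]
t2 = [0x03, 0xa4, 0x17, 0xcf, 0x1a, 0x98, 0x98, 0xe6]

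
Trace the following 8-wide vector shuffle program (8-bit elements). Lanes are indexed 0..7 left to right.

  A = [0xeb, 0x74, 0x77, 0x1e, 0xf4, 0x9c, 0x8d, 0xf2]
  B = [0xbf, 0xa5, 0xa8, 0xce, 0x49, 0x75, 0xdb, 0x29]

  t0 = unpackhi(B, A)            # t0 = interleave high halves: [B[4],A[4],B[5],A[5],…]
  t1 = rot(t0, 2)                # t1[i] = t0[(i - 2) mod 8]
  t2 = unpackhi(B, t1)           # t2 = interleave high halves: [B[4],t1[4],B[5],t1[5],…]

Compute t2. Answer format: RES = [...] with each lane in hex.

t0 = [0x49, 0xf4, 0x75, 0x9c, 0xdb, 0x8d, 0x29, 0xf2]
t1 = [0x29, 0xf2, 0x49, 0xf4, 0x75, 0x9c, 0xdb, 0x8d]
t2 = [0x49, 0x75, 0x75, 0x9c, 0xdb, 0xdb, 0x29, 0x8d]

RES = [0x49, 0x75, 0x75, 0x9c, 0xdb, 0xdb, 0x29, 0x8d]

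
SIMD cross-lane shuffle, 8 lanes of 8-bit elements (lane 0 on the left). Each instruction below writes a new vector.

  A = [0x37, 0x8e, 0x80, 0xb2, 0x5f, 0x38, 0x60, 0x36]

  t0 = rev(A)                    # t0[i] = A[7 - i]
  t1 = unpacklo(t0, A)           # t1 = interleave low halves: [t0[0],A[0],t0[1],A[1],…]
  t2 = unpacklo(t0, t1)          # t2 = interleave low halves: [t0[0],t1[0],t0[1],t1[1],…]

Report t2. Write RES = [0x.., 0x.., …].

RES = [ 0x36  0x36  0x60  0x37  0x38  0x60  0x5f  0x8e ]

  t0: 36 60 38 5f b2 80 8e 37
  t1: 36 37 60 8e 38 80 5f b2
  t2: 36 36 60 37 38 60 5f 8e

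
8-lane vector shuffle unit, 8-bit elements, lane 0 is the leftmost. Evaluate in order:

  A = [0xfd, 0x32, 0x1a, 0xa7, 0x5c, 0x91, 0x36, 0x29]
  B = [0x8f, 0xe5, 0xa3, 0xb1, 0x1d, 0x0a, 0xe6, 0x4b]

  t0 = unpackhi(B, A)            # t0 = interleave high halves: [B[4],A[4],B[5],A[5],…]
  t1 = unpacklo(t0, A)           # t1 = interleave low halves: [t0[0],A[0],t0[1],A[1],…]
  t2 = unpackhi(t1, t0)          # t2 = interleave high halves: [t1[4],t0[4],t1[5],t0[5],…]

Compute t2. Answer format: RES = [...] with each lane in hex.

RES = [0x0a, 0xe6, 0x1a, 0x36, 0x91, 0x4b, 0xa7, 0x29]

  t0: 1d 5c 0a 91 e6 36 4b 29
  t1: 1d fd 5c 32 0a 1a 91 a7
  t2: 0a e6 1a 36 91 4b a7 29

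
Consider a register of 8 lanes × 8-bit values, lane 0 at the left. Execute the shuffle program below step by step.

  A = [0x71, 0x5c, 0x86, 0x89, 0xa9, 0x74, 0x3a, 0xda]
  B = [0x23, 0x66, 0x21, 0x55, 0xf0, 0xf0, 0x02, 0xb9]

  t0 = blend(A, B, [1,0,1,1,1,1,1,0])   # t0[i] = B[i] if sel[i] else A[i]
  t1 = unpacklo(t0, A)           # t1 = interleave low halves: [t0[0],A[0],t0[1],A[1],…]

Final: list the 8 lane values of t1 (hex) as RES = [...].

→ t0 |23|5c|21|55|f0|f0|02|da|
→ t1 |23|71|5c|5c|21|86|55|89|

RES = [0x23, 0x71, 0x5c, 0x5c, 0x21, 0x86, 0x55, 0x89]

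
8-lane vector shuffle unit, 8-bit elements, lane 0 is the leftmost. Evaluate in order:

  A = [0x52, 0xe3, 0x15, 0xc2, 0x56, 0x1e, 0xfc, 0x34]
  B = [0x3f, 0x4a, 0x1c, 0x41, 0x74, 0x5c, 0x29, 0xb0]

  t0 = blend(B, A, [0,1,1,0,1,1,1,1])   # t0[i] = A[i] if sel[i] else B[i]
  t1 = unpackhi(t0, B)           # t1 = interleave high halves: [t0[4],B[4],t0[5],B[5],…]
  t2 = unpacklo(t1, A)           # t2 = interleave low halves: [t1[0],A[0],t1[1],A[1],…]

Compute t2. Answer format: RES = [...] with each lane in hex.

→ t0 |3f|e3|15|41|56|1e|fc|34|
→ t1 |56|74|1e|5c|fc|29|34|b0|
→ t2 |56|52|74|e3|1e|15|5c|c2|

RES = [ 0x56  0x52  0x74  0xe3  0x1e  0x15  0x5c  0xc2 ]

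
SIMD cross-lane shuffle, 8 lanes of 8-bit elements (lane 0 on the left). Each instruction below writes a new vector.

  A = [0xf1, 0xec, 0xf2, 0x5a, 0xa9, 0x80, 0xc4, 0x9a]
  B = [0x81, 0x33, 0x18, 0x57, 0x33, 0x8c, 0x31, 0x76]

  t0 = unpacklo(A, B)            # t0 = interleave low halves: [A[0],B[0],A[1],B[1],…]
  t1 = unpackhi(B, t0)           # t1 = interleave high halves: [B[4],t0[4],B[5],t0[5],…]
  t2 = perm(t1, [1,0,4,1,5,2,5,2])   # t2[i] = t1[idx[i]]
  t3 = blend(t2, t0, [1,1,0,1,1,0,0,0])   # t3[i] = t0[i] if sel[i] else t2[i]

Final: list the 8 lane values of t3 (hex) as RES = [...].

RES = [0xf1, 0x81, 0x31, 0x33, 0xf2, 0x8c, 0x5a, 0x8c]

t0 = [0xf1, 0x81, 0xec, 0x33, 0xf2, 0x18, 0x5a, 0x57]
t1 = [0x33, 0xf2, 0x8c, 0x18, 0x31, 0x5a, 0x76, 0x57]
t2 = [0xf2, 0x33, 0x31, 0xf2, 0x5a, 0x8c, 0x5a, 0x8c]
t3 = [0xf1, 0x81, 0x31, 0x33, 0xf2, 0x8c, 0x5a, 0x8c]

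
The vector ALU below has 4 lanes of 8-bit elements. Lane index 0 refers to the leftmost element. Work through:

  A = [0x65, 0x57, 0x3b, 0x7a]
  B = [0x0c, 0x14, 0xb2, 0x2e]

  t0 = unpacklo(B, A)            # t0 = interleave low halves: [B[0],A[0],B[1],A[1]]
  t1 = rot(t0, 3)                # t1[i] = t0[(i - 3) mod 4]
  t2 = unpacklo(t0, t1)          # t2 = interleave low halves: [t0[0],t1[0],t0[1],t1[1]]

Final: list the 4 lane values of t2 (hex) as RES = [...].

t0 = [0x0c, 0x65, 0x14, 0x57]
t1 = [0x65, 0x14, 0x57, 0x0c]
t2 = [0x0c, 0x65, 0x65, 0x14]

RES = [ 0x0c  0x65  0x65  0x14 ]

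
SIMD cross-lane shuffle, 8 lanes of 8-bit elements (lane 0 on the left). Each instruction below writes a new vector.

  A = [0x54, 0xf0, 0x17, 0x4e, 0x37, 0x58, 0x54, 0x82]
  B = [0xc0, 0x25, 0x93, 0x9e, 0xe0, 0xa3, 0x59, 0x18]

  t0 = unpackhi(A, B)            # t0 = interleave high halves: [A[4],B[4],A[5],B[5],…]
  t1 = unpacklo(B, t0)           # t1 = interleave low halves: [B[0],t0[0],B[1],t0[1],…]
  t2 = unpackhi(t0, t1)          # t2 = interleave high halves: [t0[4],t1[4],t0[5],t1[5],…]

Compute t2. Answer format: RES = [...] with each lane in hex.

→ t0 |37|e0|58|a3|54|59|82|18|
→ t1 |c0|37|25|e0|93|58|9e|a3|
→ t2 |54|93|59|58|82|9e|18|a3|

RES = [0x54, 0x93, 0x59, 0x58, 0x82, 0x9e, 0x18, 0xa3]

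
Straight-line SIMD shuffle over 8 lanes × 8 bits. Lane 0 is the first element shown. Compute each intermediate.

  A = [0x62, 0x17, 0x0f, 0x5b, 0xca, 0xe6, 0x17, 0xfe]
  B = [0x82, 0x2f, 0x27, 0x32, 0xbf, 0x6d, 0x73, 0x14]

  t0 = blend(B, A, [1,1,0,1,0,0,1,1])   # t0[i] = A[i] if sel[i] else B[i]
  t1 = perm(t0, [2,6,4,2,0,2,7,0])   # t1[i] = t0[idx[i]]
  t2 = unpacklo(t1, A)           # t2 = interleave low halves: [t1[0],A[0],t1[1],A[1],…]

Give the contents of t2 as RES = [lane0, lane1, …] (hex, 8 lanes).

  t0: 62 17 27 5b bf 6d 17 fe
  t1: 27 17 bf 27 62 27 fe 62
  t2: 27 62 17 17 bf 0f 27 5b

RES = [ 0x27  0x62  0x17  0x17  0xbf  0x0f  0x27  0x5b ]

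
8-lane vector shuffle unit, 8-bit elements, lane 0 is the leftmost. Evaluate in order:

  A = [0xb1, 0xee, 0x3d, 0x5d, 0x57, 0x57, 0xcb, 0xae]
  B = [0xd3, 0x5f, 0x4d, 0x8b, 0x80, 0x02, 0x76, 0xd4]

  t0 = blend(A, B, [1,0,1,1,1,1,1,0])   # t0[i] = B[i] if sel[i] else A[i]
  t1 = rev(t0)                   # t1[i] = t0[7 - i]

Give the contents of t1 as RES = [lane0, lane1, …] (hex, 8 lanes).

RES = [0xae, 0x76, 0x02, 0x80, 0x8b, 0x4d, 0xee, 0xd3]

→ t0 |d3|ee|4d|8b|80|02|76|ae|
→ t1 |ae|76|02|80|8b|4d|ee|d3|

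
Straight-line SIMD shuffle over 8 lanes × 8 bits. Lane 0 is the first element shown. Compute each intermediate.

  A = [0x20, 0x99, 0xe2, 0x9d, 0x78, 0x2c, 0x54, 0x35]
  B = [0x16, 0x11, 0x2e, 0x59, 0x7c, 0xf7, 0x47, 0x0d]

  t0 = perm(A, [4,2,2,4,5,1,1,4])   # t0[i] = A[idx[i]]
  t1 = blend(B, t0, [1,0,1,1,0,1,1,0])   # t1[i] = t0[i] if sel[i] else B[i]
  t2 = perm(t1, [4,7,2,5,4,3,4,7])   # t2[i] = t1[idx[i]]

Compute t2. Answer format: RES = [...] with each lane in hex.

RES = [ 0x7c  0x0d  0xe2  0x99  0x7c  0x78  0x7c  0x0d ]

  t0: 78 e2 e2 78 2c 99 99 78
  t1: 78 11 e2 78 7c 99 99 0d
  t2: 7c 0d e2 99 7c 78 7c 0d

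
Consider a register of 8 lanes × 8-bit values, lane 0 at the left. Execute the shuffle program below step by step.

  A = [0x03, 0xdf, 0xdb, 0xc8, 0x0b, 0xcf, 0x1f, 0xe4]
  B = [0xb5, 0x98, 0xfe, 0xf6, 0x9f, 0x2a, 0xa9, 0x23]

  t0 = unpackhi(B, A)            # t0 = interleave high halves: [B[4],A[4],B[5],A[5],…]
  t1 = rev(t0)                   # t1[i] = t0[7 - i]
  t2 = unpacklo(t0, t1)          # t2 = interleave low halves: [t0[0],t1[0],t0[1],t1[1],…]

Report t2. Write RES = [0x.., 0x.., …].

t0 = [0x9f, 0x0b, 0x2a, 0xcf, 0xa9, 0x1f, 0x23, 0xe4]
t1 = [0xe4, 0x23, 0x1f, 0xa9, 0xcf, 0x2a, 0x0b, 0x9f]
t2 = [0x9f, 0xe4, 0x0b, 0x23, 0x2a, 0x1f, 0xcf, 0xa9]

RES = [ 0x9f  0xe4  0x0b  0x23  0x2a  0x1f  0xcf  0xa9 ]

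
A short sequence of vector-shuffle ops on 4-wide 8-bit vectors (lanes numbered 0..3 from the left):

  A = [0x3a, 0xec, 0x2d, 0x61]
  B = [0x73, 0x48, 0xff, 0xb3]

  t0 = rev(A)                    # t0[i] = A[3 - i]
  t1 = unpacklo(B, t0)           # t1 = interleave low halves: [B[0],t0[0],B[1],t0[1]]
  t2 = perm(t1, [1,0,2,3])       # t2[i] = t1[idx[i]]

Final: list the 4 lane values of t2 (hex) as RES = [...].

t0 = [0x61, 0x2d, 0xec, 0x3a]
t1 = [0x73, 0x61, 0x48, 0x2d]
t2 = [0x61, 0x73, 0x48, 0x2d]

RES = [ 0x61  0x73  0x48  0x2d ]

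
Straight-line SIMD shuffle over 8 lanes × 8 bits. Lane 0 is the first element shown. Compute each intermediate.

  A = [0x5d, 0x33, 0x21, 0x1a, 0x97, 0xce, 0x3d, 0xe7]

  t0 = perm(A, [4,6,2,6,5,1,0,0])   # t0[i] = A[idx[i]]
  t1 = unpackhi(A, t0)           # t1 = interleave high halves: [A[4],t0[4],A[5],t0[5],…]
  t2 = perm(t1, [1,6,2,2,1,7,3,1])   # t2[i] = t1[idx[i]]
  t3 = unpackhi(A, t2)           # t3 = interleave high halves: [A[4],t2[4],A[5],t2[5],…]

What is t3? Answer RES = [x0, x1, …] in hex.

RES = [0x97, 0xce, 0xce, 0x5d, 0x3d, 0x33, 0xe7, 0xce]

  t0: 97 3d 21 3d ce 33 5d 5d
  t1: 97 ce ce 33 3d 5d e7 5d
  t2: ce e7 ce ce ce 5d 33 ce
  t3: 97 ce ce 5d 3d 33 e7 ce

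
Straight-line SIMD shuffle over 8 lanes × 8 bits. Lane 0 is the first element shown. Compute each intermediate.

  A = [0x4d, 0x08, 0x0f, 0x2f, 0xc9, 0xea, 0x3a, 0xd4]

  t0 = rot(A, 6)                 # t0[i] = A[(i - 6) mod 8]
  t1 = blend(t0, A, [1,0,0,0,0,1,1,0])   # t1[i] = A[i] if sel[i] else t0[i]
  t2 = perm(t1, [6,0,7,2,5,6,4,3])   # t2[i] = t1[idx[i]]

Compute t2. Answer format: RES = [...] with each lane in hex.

RES = [ 0x3a  0x4d  0x08  0xc9  0xea  0x3a  0x3a  0xea ]

t0 = [0x0f, 0x2f, 0xc9, 0xea, 0x3a, 0xd4, 0x4d, 0x08]
t1 = [0x4d, 0x2f, 0xc9, 0xea, 0x3a, 0xea, 0x3a, 0x08]
t2 = [0x3a, 0x4d, 0x08, 0xc9, 0xea, 0x3a, 0x3a, 0xea]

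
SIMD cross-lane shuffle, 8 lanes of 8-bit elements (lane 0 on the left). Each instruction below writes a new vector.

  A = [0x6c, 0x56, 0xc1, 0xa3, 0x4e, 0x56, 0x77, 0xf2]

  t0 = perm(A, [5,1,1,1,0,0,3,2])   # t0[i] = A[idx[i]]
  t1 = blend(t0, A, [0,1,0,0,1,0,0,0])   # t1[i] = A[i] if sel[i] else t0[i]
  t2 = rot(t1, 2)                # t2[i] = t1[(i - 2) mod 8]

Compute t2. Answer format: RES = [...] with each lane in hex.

→ t0 |56|56|56|56|6c|6c|a3|c1|
→ t1 |56|56|56|56|4e|6c|a3|c1|
→ t2 |a3|c1|56|56|56|56|4e|6c|

RES = [0xa3, 0xc1, 0x56, 0x56, 0x56, 0x56, 0x4e, 0x6c]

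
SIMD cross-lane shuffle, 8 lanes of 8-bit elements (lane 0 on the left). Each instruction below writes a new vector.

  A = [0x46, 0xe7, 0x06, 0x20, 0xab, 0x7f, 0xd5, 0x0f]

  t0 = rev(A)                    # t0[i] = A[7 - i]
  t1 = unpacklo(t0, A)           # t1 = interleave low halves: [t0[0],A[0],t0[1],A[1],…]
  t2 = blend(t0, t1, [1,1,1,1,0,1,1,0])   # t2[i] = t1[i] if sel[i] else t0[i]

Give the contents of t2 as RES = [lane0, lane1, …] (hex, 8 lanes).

RES = [ 0x0f  0x46  0xd5  0xe7  0x20  0x06  0xab  0x46 ]

t0 = [0x0f, 0xd5, 0x7f, 0xab, 0x20, 0x06, 0xe7, 0x46]
t1 = [0x0f, 0x46, 0xd5, 0xe7, 0x7f, 0x06, 0xab, 0x20]
t2 = [0x0f, 0x46, 0xd5, 0xe7, 0x20, 0x06, 0xab, 0x46]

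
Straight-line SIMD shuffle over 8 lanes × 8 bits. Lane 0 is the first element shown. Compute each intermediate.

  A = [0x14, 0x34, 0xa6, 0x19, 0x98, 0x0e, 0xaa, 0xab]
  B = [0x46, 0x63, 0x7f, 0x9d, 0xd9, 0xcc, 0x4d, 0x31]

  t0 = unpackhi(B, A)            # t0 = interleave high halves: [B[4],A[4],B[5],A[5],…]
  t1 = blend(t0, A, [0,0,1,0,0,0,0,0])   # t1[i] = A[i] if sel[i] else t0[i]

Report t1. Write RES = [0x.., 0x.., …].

→ t0 |d9|98|cc|0e|4d|aa|31|ab|
→ t1 |d9|98|a6|0e|4d|aa|31|ab|

RES = [0xd9, 0x98, 0xa6, 0x0e, 0x4d, 0xaa, 0x31, 0xab]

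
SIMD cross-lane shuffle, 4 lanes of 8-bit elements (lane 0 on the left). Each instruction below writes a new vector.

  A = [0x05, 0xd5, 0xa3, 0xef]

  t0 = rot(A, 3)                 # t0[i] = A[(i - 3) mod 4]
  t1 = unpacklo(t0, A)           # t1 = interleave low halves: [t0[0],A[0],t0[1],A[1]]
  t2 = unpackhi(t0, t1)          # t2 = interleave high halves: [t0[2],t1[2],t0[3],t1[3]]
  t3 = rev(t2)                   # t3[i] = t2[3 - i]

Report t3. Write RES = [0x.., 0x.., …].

  t0: d5 a3 ef 05
  t1: d5 05 a3 d5
  t2: ef a3 05 d5
  t3: d5 05 a3 ef

RES = [0xd5, 0x05, 0xa3, 0xef]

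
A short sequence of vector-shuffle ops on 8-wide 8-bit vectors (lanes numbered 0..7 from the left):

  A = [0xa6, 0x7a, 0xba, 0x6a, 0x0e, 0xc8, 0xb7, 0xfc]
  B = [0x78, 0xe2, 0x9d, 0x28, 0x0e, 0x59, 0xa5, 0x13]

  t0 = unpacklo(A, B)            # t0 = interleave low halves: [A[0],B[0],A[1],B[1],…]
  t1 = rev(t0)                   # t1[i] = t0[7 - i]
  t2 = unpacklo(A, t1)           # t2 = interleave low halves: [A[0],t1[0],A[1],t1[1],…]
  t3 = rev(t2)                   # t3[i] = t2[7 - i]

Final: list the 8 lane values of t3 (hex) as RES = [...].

RES = [ 0xba  0x6a  0x9d  0xba  0x6a  0x7a  0x28  0xa6 ]

  t0: a6 78 7a e2 ba 9d 6a 28
  t1: 28 6a 9d ba e2 7a 78 a6
  t2: a6 28 7a 6a ba 9d 6a ba
  t3: ba 6a 9d ba 6a 7a 28 a6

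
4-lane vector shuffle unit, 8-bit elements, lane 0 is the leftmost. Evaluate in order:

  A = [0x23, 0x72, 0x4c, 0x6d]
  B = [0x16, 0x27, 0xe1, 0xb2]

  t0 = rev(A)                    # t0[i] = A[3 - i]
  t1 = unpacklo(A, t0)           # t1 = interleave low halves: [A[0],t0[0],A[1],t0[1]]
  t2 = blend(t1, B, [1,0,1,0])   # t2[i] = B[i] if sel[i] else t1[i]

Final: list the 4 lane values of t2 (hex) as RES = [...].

  t0: 6d 4c 72 23
  t1: 23 6d 72 4c
  t2: 16 6d e1 4c

RES = [ 0x16  0x6d  0xe1  0x4c ]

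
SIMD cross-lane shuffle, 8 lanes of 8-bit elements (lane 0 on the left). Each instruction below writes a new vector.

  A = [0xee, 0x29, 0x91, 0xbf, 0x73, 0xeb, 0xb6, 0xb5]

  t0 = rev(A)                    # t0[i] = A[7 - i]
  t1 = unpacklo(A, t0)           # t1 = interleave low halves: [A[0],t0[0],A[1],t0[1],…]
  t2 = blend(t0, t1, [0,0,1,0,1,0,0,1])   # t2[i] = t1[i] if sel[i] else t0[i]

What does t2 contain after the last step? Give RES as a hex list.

→ t0 |b5|b6|eb|73|bf|91|29|ee|
→ t1 |ee|b5|29|b6|91|eb|bf|73|
→ t2 |b5|b6|29|73|91|91|29|73|

RES = [ 0xb5  0xb6  0x29  0x73  0x91  0x91  0x29  0x73 ]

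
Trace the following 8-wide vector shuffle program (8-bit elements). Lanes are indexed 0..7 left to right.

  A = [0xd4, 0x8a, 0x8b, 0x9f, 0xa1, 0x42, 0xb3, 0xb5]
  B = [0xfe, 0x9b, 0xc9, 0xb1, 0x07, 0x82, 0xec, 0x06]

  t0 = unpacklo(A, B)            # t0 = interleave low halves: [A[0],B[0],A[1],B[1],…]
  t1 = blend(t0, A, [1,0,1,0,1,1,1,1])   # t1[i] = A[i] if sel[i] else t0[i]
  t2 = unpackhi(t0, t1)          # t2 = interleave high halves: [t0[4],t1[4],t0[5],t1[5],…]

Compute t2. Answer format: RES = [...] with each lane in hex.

RES = [0x8b, 0xa1, 0xc9, 0x42, 0x9f, 0xb3, 0xb1, 0xb5]

t0 = [0xd4, 0xfe, 0x8a, 0x9b, 0x8b, 0xc9, 0x9f, 0xb1]
t1 = [0xd4, 0xfe, 0x8b, 0x9b, 0xa1, 0x42, 0xb3, 0xb5]
t2 = [0x8b, 0xa1, 0xc9, 0x42, 0x9f, 0xb3, 0xb1, 0xb5]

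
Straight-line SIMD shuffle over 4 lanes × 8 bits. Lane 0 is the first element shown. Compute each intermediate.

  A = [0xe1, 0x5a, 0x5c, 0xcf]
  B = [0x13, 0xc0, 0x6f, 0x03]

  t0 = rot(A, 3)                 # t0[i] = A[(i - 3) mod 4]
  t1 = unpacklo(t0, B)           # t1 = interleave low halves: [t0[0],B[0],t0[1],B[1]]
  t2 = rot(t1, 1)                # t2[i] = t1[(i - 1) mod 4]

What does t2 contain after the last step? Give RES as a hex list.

RES = [0xc0, 0x5a, 0x13, 0x5c]

t0 = [0x5a, 0x5c, 0xcf, 0xe1]
t1 = [0x5a, 0x13, 0x5c, 0xc0]
t2 = [0xc0, 0x5a, 0x13, 0x5c]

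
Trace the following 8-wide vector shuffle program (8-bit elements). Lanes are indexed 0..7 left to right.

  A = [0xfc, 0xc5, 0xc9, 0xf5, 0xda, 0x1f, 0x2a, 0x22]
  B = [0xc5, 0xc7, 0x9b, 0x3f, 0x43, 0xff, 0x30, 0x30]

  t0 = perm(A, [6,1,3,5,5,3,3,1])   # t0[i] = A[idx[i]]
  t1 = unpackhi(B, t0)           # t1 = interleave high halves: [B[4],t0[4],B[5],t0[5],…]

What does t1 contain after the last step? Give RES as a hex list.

→ t0 |2a|c5|f5|1f|1f|f5|f5|c5|
→ t1 |43|1f|ff|f5|30|f5|30|c5|

RES = [ 0x43  0x1f  0xff  0xf5  0x30  0xf5  0x30  0xc5 ]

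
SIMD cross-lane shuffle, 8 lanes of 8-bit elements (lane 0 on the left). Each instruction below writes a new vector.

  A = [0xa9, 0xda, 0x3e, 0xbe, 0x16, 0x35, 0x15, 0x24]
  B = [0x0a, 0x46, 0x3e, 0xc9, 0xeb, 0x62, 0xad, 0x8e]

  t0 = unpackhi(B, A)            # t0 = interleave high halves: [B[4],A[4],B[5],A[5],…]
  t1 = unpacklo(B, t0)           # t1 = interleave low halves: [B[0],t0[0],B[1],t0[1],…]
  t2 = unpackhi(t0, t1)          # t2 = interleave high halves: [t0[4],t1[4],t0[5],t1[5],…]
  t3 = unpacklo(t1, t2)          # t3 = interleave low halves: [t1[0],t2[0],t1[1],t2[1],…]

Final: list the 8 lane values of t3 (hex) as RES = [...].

  t0: eb 16 62 35 ad 15 8e 24
  t1: 0a eb 46 16 3e 62 c9 35
  t2: ad 3e 15 62 8e c9 24 35
  t3: 0a ad eb 3e 46 15 16 62

RES = [0x0a, 0xad, 0xeb, 0x3e, 0x46, 0x15, 0x16, 0x62]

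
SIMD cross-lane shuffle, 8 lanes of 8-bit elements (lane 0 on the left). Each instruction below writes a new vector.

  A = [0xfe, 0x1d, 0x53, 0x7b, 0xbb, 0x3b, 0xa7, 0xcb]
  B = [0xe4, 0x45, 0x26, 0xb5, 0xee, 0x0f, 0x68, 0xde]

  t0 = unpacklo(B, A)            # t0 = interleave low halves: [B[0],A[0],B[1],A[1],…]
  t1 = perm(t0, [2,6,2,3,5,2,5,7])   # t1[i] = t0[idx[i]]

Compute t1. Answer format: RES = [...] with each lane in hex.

RES = [ 0x45  0xb5  0x45  0x1d  0x53  0x45  0x53  0x7b ]

  t0: e4 fe 45 1d 26 53 b5 7b
  t1: 45 b5 45 1d 53 45 53 7b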